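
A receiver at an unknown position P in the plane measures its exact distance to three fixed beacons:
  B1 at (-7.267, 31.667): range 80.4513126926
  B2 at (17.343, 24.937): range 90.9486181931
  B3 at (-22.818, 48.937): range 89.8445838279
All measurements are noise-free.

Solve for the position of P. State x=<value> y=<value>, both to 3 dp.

eq1: (x + 7.267)² + (y − 31.667)² = 80.4513126926²
eq2: (x − 17.343)² + (y − 24.937)² = 90.9486181931²
eq3: (x + 22.818)² + (y − 48.937)² = 89.8445838279²
eq3−eq1, eq3−eq2 (x²,y² cancel):
  31.102·x − 34.540·y = -260.247386
  80.322·x − 48.000·y = -2192.459383
det = 31.102·-48.000 − -34.540·80.322 = 1281.425880
x = (-260.247386·-48.000 − -34.540·-2192.459383) / 1281.425880 = -49.347897
y = (31.102·-2192.459383 − -260.247386·80.322) / 1281.425880 = -36.901300

x=-49.348 y=-36.901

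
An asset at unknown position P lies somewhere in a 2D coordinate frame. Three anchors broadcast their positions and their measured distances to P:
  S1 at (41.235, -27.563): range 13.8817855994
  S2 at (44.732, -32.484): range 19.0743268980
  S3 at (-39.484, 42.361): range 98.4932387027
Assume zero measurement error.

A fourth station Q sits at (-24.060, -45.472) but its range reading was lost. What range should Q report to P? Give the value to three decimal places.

eq1: (x − 41.235)² + (y + 27.563)² = 13.8817855994²
eq2: (x − 44.732)² + (y + 32.484)² = 19.0743268980²
eq3: (x + 39.484)² + (y − 42.361)² = 98.4932387027²
eq2−eq1, eq2−eq3 (x²,y² cancel):
  -6.994·x + 9.842·y = -424.991911
  -168.432·x + 149.690·y = -9039.809627
det = -6.994·149.690 − 9.842·-168.432 = 610.775884
x = (-424.991911·149.690 − 9.842·-9039.809627) / 610.775884 = 41.509116
y = (-6.994·-9039.809627 − -424.991911·-168.432) / 610.775884 = -13.683921
|P − Q| = √((41.509116 − -24.060)² + (-13.683921 − -45.472)²) = 72.868313

72.868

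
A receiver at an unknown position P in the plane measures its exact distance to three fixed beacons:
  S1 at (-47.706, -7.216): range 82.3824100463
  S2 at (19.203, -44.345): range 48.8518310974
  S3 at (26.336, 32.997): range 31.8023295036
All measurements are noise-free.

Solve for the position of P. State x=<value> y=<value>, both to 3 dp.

eq1: (x + 47.706)² + (y + 7.216)² = 82.3824100463²
eq2: (x − 19.203)² + (y + 44.345)² = 48.8518310974²
eq3: (x − 26.336)² + (y − 32.997)² = 31.8023295036²
eq2−eq3, eq2−eq1 (x²,y² cancel):
  14.266·x + 154.684·y = 822.265911
  -133.818·x + 74.258·y = -4407.661225
det = 14.266·74.258 − 154.684·-133.818 = 21758.868140
x = (822.265911·74.258 − 154.684·-4407.661225) / 21758.868140 = 34.140309
y = (14.266·-4407.661225 − 822.265911·-133.818) / 21758.868140 = 2.167129

x=34.140 y=2.167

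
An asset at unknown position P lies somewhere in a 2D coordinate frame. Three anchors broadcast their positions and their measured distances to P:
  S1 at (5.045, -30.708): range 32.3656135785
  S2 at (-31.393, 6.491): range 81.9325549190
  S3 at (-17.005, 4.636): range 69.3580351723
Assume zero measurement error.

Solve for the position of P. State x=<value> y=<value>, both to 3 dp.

x=36.030 y=-40.062

eq1: (x − 5.045)² + (y + 30.708)² = 32.3656135785²
eq2: (x + 31.393)² + (y − 6.491)² = 81.9325549190²
eq3: (x + 17.005)² + (y − 4.636)² = 69.3580351723²
eq2−eq3, eq2−eq1 (x²,y² cancel):
  28.776·x − 3.710·y = 1185.415504
  72.876·x − 74.398·y = 5606.190372
det = 28.776·-74.398 − -3.710·72.876 = -1870.506888
x = (1185.415504·-74.398 − -3.710·5606.190372) / -1870.506888 = 36.029579
y = (28.776·5606.190372 − 1185.415504·72.876) / -1870.506888 = -40.061544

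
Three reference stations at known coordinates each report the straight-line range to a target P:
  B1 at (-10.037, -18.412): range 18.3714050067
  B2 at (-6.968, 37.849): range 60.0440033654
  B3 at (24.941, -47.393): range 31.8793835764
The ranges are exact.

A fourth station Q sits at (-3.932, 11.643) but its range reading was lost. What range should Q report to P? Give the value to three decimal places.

34.125

eq1: (x + 10.037)² + (y + 18.412)² = 18.3714050067²
eq2: (x + 6.968)² + (y − 37.849)² = 60.0440033654²
eq3: (x − 24.941)² + (y + 47.393)² = 31.8793835764²
eq2−eq1, eq2−eq3 (x²,y² cancel):
  -6.138·x − 112.522·y = 2226.417106
  63.818·x − 170.484·y = 3976.037348
det = -6.138·-170.484 − -112.522·63.818 = 8227.359788
x = (2226.417106·-170.484 − -112.522·3976.037348) / 8227.359788 = 8.243614
y = (-6.138·3976.037348 − 2226.417106·63.818) / 8227.359788 = -20.236189
|P − Q| = √((8.243614 − -3.932)² + (-20.236189 − 11.643)²) = 34.125185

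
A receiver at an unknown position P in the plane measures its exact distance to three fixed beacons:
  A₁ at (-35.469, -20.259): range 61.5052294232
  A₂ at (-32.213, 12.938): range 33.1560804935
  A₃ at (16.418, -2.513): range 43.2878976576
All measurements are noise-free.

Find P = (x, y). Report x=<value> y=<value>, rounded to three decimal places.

x=-6.684 y=34.095

eq1: (x + 35.469)² + (y + 20.259)² = 61.5052294232²
eq2: (x + 32.213)² + (y − 12.938)² = 33.1560804935²
eq3: (x − 16.418)² + (y + 2.513)² = 43.2878976576²
eq2−eq1, eq2−eq3 (x²,y² cancel):
  -6.512·x − 66.394·y = -2220.159744
  97.262·x − 30.902·y = -1703.719730
det = -6.512·-30.902 − -66.394·97.262 = 6658.847052
x = (-2220.159744·-30.902 − -66.394·-1703.719730) / 6658.847052 = -6.684249
y = (-6.512·-1703.719730 − -2220.159744·97.262) / 6658.847052 = 34.094761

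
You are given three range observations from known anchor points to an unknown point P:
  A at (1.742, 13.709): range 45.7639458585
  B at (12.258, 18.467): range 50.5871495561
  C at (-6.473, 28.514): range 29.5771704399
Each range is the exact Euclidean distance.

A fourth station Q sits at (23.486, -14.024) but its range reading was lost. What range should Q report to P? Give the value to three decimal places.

eq1: (x − 1.742)² + (y − 13.709)² = 45.7639458585²
eq2: (x − 12.258)² + (y − 18.467)² = 50.5871495561²
eq3: (x + 6.473)² + (y − 28.514)² = 29.5771704399²
eq3−eq1, eq3−eq2 (x²,y² cancel):
  16.430·x − 29.610·y = -1883.506409
  37.462·x − 20.094·y = -2047.909961
det = 16.430·-20.094 − -29.610·37.462 = 779.105400
x = (-1883.506409·-20.094 − -29.610·-2047.909961) / 779.105400 = -29.253341
y = (16.430·-2047.909961 − -1883.506409·37.462) / 779.105400 = 47.378386
|P − Q| = √((-29.253341 − 23.486)² + (47.378386 − -14.024)²) = 80.942517

80.943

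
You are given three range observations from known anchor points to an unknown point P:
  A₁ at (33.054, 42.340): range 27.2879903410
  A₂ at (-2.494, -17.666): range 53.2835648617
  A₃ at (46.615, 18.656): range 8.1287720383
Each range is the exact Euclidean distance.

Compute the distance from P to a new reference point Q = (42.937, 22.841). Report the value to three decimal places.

eq1: (x − 33.054)² + (y − 42.340)² = 27.2879903410²
eq2: (x + 2.494)² + (y + 17.666)² = 53.2835648617²
eq3: (x − 46.615)² + (y − 18.656)² = 8.1287720383²
eq3−eq2, eq3−eq1 (x²,y² cancel):
  -98.218·x − 72.644·y = -4975.758319
  -27.122·x + 47.368·y = -314.319527
det = -98.218·47.368 − -72.644·-27.122 = -6622.640792
x = (-4975.758319·47.368 − -72.644·-314.319527) / -6622.640792 = 39.036565
y = (-98.218·-314.319527 − -4975.758319·-27.122) / -6622.640792 = 15.715888
|P − Q| = √((39.036565 − 42.937)² + (15.715888 − 22.841)²) = 8.122845

8.123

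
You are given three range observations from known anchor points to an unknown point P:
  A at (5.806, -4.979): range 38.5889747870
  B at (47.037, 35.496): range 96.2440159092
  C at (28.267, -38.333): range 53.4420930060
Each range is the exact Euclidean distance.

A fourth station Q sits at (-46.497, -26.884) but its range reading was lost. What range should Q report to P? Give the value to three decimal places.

22.241

eq1: (x − 5.806)² + (y + 4.979)² = 38.5889747870²
eq2: (x − 47.037)² + (y − 35.496)² = 96.2440159092²
eq3: (x − 28.267)² + (y + 38.333)² = 53.4420930060²
eq2−eq1, eq2−eq3 (x²,y² cancel):
  -82.462·x − 80.950·y = 4359.856315
  -37.540·x − 147.658·y = 5202.850086
det = -82.462·-147.658 − -80.950·-37.540 = 9137.310996
x = (4359.856315·-147.658 − -80.950·5202.850086) / 9137.310996 = -24.361319
y = (-82.462·5202.850086 − 4359.856315·-37.540) / 9137.310996 = -29.042288
|P − Q| = √((-24.361319 − -46.497)² + (-29.042288 − -26.884)²) = 22.240651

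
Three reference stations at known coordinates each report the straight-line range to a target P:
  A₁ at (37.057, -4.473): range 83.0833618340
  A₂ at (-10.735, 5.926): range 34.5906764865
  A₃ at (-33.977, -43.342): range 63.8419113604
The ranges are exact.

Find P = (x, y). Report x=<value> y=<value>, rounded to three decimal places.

x=-42.356 y=19.948

eq1: (x − 37.057)² + (y + 4.473)² = 83.0833618340²
eq2: (x + 10.735)² + (y − 5.926)² = 34.5906764865²
eq3: (x + 33.977)² + (y + 43.342)² = 63.8419113604²
eq2−eq1, eq2−eq3 (x²,y² cancel):
  95.584·x − 20.798·y = -4463.458837
  -46.484·x − 98.536·y = 3.333046
det = 95.584·-98.536 − -20.798·-46.484 = -10385.239256
x = (-4463.458837·-98.536 − -20.798·3.333046) / -10385.239256 = -42.356338
y = (95.584·3.333046 − -4463.458837·-46.484) / -10385.239256 = 19.947623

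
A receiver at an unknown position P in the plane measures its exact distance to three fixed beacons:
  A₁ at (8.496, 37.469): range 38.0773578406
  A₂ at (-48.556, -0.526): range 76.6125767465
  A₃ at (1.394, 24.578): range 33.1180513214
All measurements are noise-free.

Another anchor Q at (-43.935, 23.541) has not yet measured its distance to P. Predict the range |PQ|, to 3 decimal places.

eq1: (x − 8.496)² + (y − 37.469)² = 38.0773578406²
eq2: (x + 48.556)² + (y + 0.526)² = 76.6125767465²
eq3: (x − 1.394)² + (y − 24.578)² = 33.1180513214²
eq1−eq2, eq1−eq3 (x²,y² cancel):
  -114.104·x − 75.990·y = -3537.747901
  -14.204·x − 25.782·y = -517.006800
det = -114.104·-25.782 − -75.990·-14.204 = 1862.467368
x = (-3537.747901·-25.782 − -75.990·-517.006800) / 1862.467368 = 27.878539
y = (-114.104·-517.006800 − -3537.747901·-14.204) / 1862.467368 = 4.693974
|P − Q| = √((27.878539 − -43.935)² + (4.693974 − 23.541)²) = 74.245504

74.246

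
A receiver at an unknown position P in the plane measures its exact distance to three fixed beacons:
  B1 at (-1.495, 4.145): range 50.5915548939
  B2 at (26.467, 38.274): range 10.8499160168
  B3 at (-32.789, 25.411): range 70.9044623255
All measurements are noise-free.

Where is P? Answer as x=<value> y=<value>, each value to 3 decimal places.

eq1: (x + 1.495)² + (y − 4.145)² = 50.5915548939²
eq2: (x − 26.467)² + (y − 38.274)² = 10.8499160168²
eq3: (x + 32.789)² + (y − 25.411)² = 70.9044623255²
eq2−eq1, eq2−eq3 (x²,y² cancel):
  -55.924·x − 68.258·y = -4587.769864
  -118.512·x − 25.726·y = -5354.285823
det = -55.924·-25.726 − -68.258·-118.512 = -6650.691272
x = (-4587.769864·-25.726 − -68.258·-5354.285823) / -6650.691272 = 37.206339
y = (-55.924·-5354.285823 − -4587.769864·-118.512) / -6650.691272 = 36.728919

x=37.206 y=36.729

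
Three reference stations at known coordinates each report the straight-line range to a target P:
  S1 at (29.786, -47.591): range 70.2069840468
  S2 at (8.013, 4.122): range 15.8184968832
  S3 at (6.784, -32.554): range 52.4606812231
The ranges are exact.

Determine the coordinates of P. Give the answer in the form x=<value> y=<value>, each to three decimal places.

eq1: (x − 29.786)² + (y + 47.591)² = 70.2069840468²
eq2: (x − 8.013)² + (y − 4.122)² = 15.8184968832²
eq3: (x − 6.784)² + (y + 32.554)² = 52.4606812231²
eq3−eq2, eq3−eq1 (x²,y² cancel):
  2.458·x + 73.352·y = 1477.311712
  46.004·x − 30.074·y = -130.574030
det = 2.458·-30.074 − 73.352·46.004 = -3448.407300
x = (1477.311712·-30.074 − 73.352·-130.574030) / -3448.407300 = 10.106349
y = (2.458·-130.574030 − 1477.311712·46.004) / -3448.407300 = 19.801373

x=10.106 y=19.801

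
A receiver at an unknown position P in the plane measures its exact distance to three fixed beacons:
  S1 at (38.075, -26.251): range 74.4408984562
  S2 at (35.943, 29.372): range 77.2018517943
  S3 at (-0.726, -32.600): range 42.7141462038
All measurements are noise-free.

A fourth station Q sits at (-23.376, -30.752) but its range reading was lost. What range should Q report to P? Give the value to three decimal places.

27.673

eq1: (x − 38.075)² + (y + 26.251)² = 74.4408984562²
eq2: (x − 35.943)² + (y − 29.372)² = 77.2018517943²
eq3: (x + 0.726)² + (y + 32.600)² = 42.7141462038²
eq2−eq1, eq2−eq3 (x²,y² cancel):
  4.264·x − 111.246·y = 402.885551
  -73.338·x − 123.944·y = 3044.301078
det = 4.264·-123.944 − -111.246·-73.338 = -8687.056364
x = (402.885551·-123.944 − -111.246·3044.301078) / -8687.056364 = -33.236928
y = (4.264·3044.301078 − 402.885551·-73.338) / -8687.056364 = -4.895527
|P − Q| = √((-33.236928 − -23.376)² + (-4.895527 − -30.752)²) = 27.673003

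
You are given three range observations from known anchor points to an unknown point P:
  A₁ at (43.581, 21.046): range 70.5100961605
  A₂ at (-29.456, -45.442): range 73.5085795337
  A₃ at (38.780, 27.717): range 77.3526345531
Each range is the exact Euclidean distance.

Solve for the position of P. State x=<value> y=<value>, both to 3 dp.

x=43.943 y=-49.463

eq1: (x − 43.581)² + (y − 21.046)² = 70.5100961605²
eq2: (x + 29.456)² + (y + 45.442)² = 73.5085795337²
eq3: (x − 38.780)² + (y − 27.717)² = 77.3526345531²
eq3−eq2, eq3−eq1 (x²,y² cancel):
  -136.472·x − 146.318·y = 1240.429618
  9.602·x − 13.342·y = 1081.873600
det = -136.472·-13.342 − -146.318·9.602 = 3225.754860
x = (1240.429618·-13.342 − -146.318·1081.873600) / 3225.754860 = 43.942511
y = (-136.472·1081.873600 − 1240.429618·9.602) / 3225.754860 = -49.463169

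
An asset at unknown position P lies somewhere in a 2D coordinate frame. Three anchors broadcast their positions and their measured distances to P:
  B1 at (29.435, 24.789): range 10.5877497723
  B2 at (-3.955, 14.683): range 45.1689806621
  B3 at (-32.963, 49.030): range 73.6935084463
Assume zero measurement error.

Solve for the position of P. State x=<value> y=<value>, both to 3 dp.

eq1: (x − 29.435)² + (y − 24.789)² = 10.5877497723²
eq2: (x + 3.955)² + (y − 14.683)² = 45.1689806621²
eq3: (x + 32.963)² + (y − 49.030)² = 73.6935084463²
eq1−eq2, eq1−eq3 (x²,y² cancel):
  -66.780·x − 20.212·y = -3177.817601
  -124.796·x + 48.482·y = -3309.046219
det = -66.780·48.482 − -20.212·-124.796 = -5760.004712
x = (-3177.817601·48.482 − -20.212·-3309.046219) / -5760.004712 = 38.359239
y = (-66.780·-3309.046219 − -3177.817601·-124.796) / -5760.004712 = 30.486228

x=38.359 y=30.486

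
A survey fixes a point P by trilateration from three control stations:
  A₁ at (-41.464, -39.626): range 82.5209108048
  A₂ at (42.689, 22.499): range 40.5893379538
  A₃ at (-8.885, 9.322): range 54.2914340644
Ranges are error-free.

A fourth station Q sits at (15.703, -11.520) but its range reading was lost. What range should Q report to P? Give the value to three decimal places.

eq1: (x + 41.464)² + (y + 39.626)² = 82.5209108048²
eq2: (x − 42.689)² + (y − 22.499)² = 40.5893379538²
eq3: (x + 8.885)² + (y − 9.322)² = 54.2914340644²
eq3−eq2, eq3−eq1 (x²,y² cancel):
  103.148·x + 26.354·y = 3462.778270
  -65.158·x − 97.896·y = -738.500644
det = 103.148·-97.896 − 26.354·-65.158 = -8380.602676
x = (3462.778270·-97.896 − 26.354·-738.500644) / -8380.602676 = 38.127293
y = (103.148·-738.500644 − 3462.778270·-65.158) / -8380.602676 = -17.833185
|P − Q| = √((38.127293 − 15.703)² + (-17.833185 − -11.520)²) = 23.296035

23.296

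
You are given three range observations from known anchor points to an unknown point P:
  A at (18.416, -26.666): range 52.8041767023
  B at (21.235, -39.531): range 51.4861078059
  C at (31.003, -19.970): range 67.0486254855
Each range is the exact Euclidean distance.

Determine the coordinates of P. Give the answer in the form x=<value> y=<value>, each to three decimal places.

eq1: (x − 18.416)² + (y + 26.666)² = 52.8041767023²
eq2: (x − 21.235)² + (y + 39.531)² = 51.4861078059²
eq3: (x − 31.003)² + (y + 19.970)² = 67.0486254855²
eq3−eq2, eq3−eq1 (x²,y² cancel):
  -19.536·x − 39.122·y = 2498.337159
  -25.174·x − 13.392·y = 1397.474805
det = -19.536·-13.392 − -39.122·-25.174 = -723.231116
x = (2498.337159·-13.392 − -39.122·1397.474805) / -723.231116 = -29.332640
y = (-19.536·1397.474805 − 2498.337159·-25.174) / -723.231116 = -49.212584

x=-29.333 y=-49.213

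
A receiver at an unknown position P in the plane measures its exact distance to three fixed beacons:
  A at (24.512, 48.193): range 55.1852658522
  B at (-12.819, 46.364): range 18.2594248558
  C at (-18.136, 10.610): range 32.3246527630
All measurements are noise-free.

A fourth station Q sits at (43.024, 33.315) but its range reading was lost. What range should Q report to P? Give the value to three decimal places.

73.539

eq1: (x − 24.512)² + (y − 48.193)² = 55.1852658522²
eq2: (x + 12.819)² + (y − 46.364)² = 18.2594248558²
eq3: (x + 18.136)² + (y − 10.610)² = 32.3246527630²
eq1−eq3, eq1−eq2 (x²,y² cancel):
  -85.296·x − 75.166·y = -481.386406
  -74.662·x − 3.658·y = 2102.550835
det = -85.296·-3.658 − -75.166·-74.662 = -5300.031124
x = (-481.386406·-3.658 − -75.166·2102.550835) / -5300.031124 = -30.151002
y = (-85.296·2102.550835 − -481.386406·-74.662) / -5300.031124 = 40.618714
|P − Q| = √((-30.151002 − 43.024)² + (40.618714 − 33.315)²) = 73.538596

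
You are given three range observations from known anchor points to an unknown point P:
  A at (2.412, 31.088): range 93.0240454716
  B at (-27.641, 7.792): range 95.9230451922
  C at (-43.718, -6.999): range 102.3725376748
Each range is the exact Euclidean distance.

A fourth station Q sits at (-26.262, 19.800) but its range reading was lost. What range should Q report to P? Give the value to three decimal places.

eq1: (x − 2.412)² + (y − 31.088)² = 93.0240454716²
eq2: (x + 27.641)² + (y − 7.792)² = 95.9230451922²
eq3: (x + 43.718)² + (y + 6.999)² = 102.3725376748²
eq2−eq3, eq2−eq1 (x²,y² cancel):
  -32.154·x − 29.582·y = -143.396491
  60.106·x + 46.592·y = 695.298906
det = -32.154·46.592 − -29.582·60.106 = 279.936524
x = (-143.396491·46.592 − -29.582·695.298906) / 279.936524 = 49.608400
y = (-32.154·695.298906 − -143.396491·60.106) / 279.936524 = -49.074166
|P − Q| = √((49.608400 − -26.262)² + (-49.074166 − 19.800)²) = 102.469353

102.469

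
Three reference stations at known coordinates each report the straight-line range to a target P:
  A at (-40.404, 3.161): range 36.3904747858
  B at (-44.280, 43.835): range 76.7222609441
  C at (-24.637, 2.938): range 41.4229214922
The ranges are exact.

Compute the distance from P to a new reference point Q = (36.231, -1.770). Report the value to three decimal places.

87.401

eq1: (x + 40.404)² + (y − 3.161)² = 36.3904747858²
eq2: (x + 44.280)² + (y − 43.835)² = 76.7222609441²
eq3: (x + 24.637)² + (y − 2.938)² = 41.4229214922²
eq2−eq1, eq2−eq3 (x²,y² cancel):
  7.752·x − 81.348·y = 2322.288181
  39.286·x − 81.794·y = 903.834887
det = 7.752·-81.794 − -81.348·39.286 = 2561.770440
x = (2322.288181·-81.794 − -81.348·903.834887) / 2561.770440 = -45.446726
y = (7.752·903.834887 − 2322.288181·39.286) / 2561.770440 = -32.878389
|P − Q| = √((-45.446726 − 36.231)² + (-32.878389 − -1.770)²) = 87.401275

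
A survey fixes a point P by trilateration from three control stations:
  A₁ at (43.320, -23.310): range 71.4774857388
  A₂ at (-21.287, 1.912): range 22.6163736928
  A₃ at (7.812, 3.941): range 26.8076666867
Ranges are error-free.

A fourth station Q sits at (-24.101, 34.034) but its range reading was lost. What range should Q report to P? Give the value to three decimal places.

eq1: (x − 43.320)² + (y + 23.310)² = 71.4774857388²
eq2: (x + 21.287)² + (y − 1.912)² = 22.6163736928²
eq3: (x − 7.812)² + (y − 3.941)² = 26.8076666867²
eq3−eq1, eq3−eq2 (x²,y² cancel):
  71.016·x − 54.502·y = -2046.960299
  -58.198·x − 4.058·y = 587.383922
det = 71.016·-4.058 − -54.502·-58.198 = -3460.090324
x = (-2046.960299·-4.058 − -54.502·587.383922) / -3460.090324 = -11.652922
y = (71.016·587.383922 − -2046.960299·-58.198) / -3460.090324 = 22.373791
|P − Q| = √((-11.652922 − -24.101)² + (22.373791 − 34.034)²) = 17.056234

17.056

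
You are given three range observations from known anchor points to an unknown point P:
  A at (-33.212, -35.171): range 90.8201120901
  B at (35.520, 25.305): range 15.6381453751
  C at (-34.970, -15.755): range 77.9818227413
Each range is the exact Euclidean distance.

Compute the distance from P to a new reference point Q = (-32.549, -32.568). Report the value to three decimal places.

88.384

eq1: (x + 33.212)² + (y + 35.171)² = 90.8201120901²
eq2: (x − 35.520)² + (y − 25.305)² = 15.6381453751²
eq3: (x + 34.970)² + (y + 15.755)² = 77.9818227413²
eq2−eq3, eq2−eq1 (x²,y² cancel):
  -140.980·x − 82.120·y = -6267.505587
  -137.464·x − 120.952·y = -7565.718409
det = -140.980·-120.952 − -82.120·-137.464 = 5763.269280
x = (-6267.505587·-120.952 − -82.120·-7565.718409) / 5763.269280 = 23.731416
y = (-140.980·-7565.718409 − -6267.505587·-137.464) / 5763.269280 = 35.580255
|P − Q| = √((23.731416 − -32.549)² + (35.580255 − -32.568)²) = 88.383652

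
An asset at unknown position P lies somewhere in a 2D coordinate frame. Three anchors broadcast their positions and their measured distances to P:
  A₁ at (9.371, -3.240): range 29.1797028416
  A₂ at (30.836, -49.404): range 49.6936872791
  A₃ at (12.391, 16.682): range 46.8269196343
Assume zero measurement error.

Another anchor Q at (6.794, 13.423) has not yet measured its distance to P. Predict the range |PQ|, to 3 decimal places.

41.280

eq1: (x − 9.371)² + (y + 3.240)² = 29.1797028416²
eq2: (x − 30.836)² + (y + 49.404)² = 49.6936872791²
eq3: (x − 12.391)² + (y − 16.682)² = 46.8269196343²
eq2−eq1, eq2−eq3 (x²,y² cancel):
  -42.930·x + 92.328·y = -1675.293374
  -36.890·x + 132.172·y = -2683.085954
det = -42.930·132.172 − 92.328·-36.890 = -2268.164040
x = (-1675.293374·132.172 − 92.328·-2683.085954) / -2268.164040 = -11.593996
y = (-42.930·-2683.085954 − -1675.293374·-36.890) / -2268.164040 = -23.535911
|P − Q| = √((-11.593996 − 6.794)² + (-23.535911 − 13.423)²) = 41.280498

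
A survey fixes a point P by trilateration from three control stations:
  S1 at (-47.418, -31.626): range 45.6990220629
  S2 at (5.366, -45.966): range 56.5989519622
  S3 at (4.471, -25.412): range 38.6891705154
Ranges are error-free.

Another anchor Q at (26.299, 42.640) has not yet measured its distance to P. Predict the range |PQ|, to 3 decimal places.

59.639

eq1: (x + 47.418)² + (y + 31.626)² = 45.6990220629²
eq2: (x − 5.366)² + (y + 45.966)² = 56.5989519622²
eq3: (x − 4.471)² + (y + 25.412)² = 38.6891705154²
eq1−eq3, eq1−eq2 (x²,y² cancel):
  103.778·x + 12.428·y = -1991.362313
  105.568·x − 28.680·y = -2222.044234
det = 103.778·-28.680 − 12.428·105.568 = -4288.352144
x = (-1991.362313·-28.680 − 12.428·-2222.044234) / -4288.352144 = -19.757668
y = (103.778·-2222.044234 − -1991.362313·105.568) / -4288.352144 = 4.751282
|P − Q| = √((-19.757668 − 26.299)² + (4.751282 − 42.640)²) = 59.638675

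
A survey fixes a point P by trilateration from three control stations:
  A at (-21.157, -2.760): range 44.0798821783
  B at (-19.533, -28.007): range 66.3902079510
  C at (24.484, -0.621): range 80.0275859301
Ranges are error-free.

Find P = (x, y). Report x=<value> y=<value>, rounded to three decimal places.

x=-48.771 y=31.598

eq1: (x + 21.157)² + (y + 2.760)² = 44.0798821783²
eq2: (x + 19.533)² + (y + 28.007)² = 66.3902079510²
eq3: (x − 24.484)² + (y + 0.621)² = 80.0275859301²
eq1−eq3, eq1−eq2 (x²,y² cancel):
  91.282·x + 4.278·y = -4316.762849
  3.248·x − 50.494·y = -1753.929810
det = 91.282·-50.494 − 4.278·3.248 = -4623.088252
x = (-4316.762849·-50.494 − 4.278·-1753.929810) / -4623.088252 = -48.771281
y = (91.282·-1753.929810 − -4316.762849·3.248) / -4623.088252 = 31.598223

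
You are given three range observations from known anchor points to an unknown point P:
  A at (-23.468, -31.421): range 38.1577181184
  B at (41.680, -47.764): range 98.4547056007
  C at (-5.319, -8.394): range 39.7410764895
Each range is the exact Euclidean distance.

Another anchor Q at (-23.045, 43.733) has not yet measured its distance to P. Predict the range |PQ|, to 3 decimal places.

eq1: (x + 23.468)² + (y + 31.421)² = 38.1577181184²
eq2: (x − 41.680)² + (y + 47.764)² = 98.4547056007²
eq3: (x + 5.319)² + (y + 8.394)² = 39.7410764895²
eq3−eq1, eq3−eq2 (x²,y² cancel):
  -36.298·x − 46.054·y = 1562.616977
  93.998·x − 78.740·y = -4194.104795
det = -36.298·-78.740 − -46.054·93.998 = 7187.088412
x = (1562.616977·-78.740 − -46.054·-4194.104795) / 7187.088412 = -43.994973
y = (-36.298·-4194.104795 − 1562.616977·93.998) / 7187.088412 = 0.745051
|P − Q| = √((-43.994973 − -23.045)² + (0.745051 − 43.733)²) = 47.821179

47.821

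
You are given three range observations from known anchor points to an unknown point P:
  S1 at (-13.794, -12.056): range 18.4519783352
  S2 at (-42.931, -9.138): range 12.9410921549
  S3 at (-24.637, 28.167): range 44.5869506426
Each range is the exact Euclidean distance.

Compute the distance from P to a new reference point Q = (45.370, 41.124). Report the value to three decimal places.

eq1: (x + 13.794)² + (y + 12.056)² = 18.4519783352²
eq2: (x + 42.931)² + (y + 9.138)² = 12.9410921549²
eq3: (x + 24.637)² + (y − 28.167)² = 44.5869506426²
eq2−eq1, eq2−eq3 (x²,y² cancel):
  58.274·x − 5.836·y = -1763.955871
  36.588·x + 74.610·y = -2346.736448
det = 58.274·74.610 − -5.836·36.588 = 4561.350708
x = (-1763.955871·74.610 − -5.836·-2346.736448) / 4561.350708 = -31.855543
y = (58.274·-2346.736448 − -1763.955871·36.588) / 4561.350708 = -15.831736
|P − Q| = √((-31.855543 − 45.370)² + (-15.831736 − 41.124)²) = 95.956971

95.957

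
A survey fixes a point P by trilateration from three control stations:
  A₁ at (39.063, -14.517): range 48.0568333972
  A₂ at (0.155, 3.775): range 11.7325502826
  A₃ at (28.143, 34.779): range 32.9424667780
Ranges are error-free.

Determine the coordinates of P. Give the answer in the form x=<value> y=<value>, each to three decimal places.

eq1: (x − 39.063)² + (y + 14.517)² = 48.0568333972²
eq2: (x − 0.155)² + (y − 3.775)² = 11.7325502826²
eq3: (x − 28.143)² + (y − 34.779)² = 32.9424667780²
eq3−eq2, eq3−eq1 (x²,y² cancel):
  -55.976·x − 62.008·y = -1039.779259
  21.840·x − 98.592·y = -1489.199151
det = -55.976·-98.592 − -62.008·21.840 = 6873.040512
x = (-1039.779259·-98.592 − -62.008·-1489.199151) / 6873.040512 = 1.479935
y = (-55.976·-1489.199151 − -1039.779259·21.840) / 6873.040512 = 15.432499

x=1.480 y=15.432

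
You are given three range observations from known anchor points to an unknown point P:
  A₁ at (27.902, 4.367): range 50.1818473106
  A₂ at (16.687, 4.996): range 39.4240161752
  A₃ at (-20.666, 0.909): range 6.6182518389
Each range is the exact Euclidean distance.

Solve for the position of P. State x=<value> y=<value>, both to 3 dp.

eq1: (x − 27.902)² + (y − 4.367)² = 50.1818473106²
eq2: (x − 16.687)² + (y − 4.996)² = 39.4240161752²
eq3: (x + 20.666)² + (y − 0.909)² = 6.6182518389²
eq3−eq1, eq3−eq2 (x²,y² cancel):
  97.136·x + 6.916·y = -2104.734086
  74.706·x + 8.174·y = -1634.945646
det = 97.136·8.174 − 6.916·74.706 = 277.322968
x = (-2104.734086·8.174 − 6.916·-1634.945646) / 277.322968 = -21.263339
y = (97.136·-1634.945646 − -2104.734086·74.706) / 277.322968 = -5.682240

x=-21.263 y=-5.682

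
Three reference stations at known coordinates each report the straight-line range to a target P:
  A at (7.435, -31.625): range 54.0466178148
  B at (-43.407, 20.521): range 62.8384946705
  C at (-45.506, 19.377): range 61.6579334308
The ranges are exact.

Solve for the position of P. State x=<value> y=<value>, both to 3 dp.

x=-45.551 y=-42.281

eq1: (x − 7.435)² + (y + 31.625)² = 54.0466178148²
eq2: (x + 43.407)² + (y − 20.521)² = 62.8384946705²
eq3: (x + 45.506)² + (y − 19.377)² = 61.6579334308²
eq1−eq2, eq1−eq3 (x²,y² cancel):
  -101.684·x + 104.292·y = 222.219725
  -105.882·x + 102.004·y = 510.180457
det = -101.684·102.004 − 104.292·-105.882 = 670.470808
x = (222.219725·102.004 − 104.292·510.180457) / 670.470808 = -45.550737
y = (-101.684·510.180457 − 222.219725·-105.882) / 670.470808 = -42.280917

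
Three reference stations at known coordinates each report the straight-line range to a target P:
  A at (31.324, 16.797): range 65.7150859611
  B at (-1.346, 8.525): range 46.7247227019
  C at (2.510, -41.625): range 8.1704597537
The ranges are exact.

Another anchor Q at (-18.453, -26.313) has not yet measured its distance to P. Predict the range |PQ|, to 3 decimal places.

17.982

eq1: (x − 31.324)² + (y − 16.797)² = 65.7150859611²
eq2: (x + 1.346)² + (y − 8.525)² = 46.7247227019²
eq3: (x − 2.510)² + (y + 41.625)² = 8.1704597537²
eq1−eq2, eq1−eq3 (x²,y² cancel):
  -65.340·x − 16.544·y = 946.427967
  -57.628·x − 116.844·y = 4727.324650
det = -65.340·-116.844 − -16.544·-57.628 = 6681.189328
x = (946.427967·-116.844 − -16.544·4727.324650) / 6681.189328 = -4.845780
y = (-65.340·4727.324650 − 946.427967·-57.628) / 6681.189328 = -38.068468
|P − Q| = √((-4.845780 − -18.453)² + (-38.068468 − -26.313)²) = 17.981865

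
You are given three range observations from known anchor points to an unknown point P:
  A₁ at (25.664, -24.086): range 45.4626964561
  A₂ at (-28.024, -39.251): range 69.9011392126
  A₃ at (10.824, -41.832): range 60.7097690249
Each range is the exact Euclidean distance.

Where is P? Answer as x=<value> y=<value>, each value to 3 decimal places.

eq1: (x − 25.664)² + (y + 24.086)² = 45.4626964561²
eq2: (x + 28.024)² + (y + 39.251)² = 69.9011392126²
eq3: (x − 10.824)² + (y + 41.832)² = 60.7097690249²
eq1−eq3, eq1−eq2 (x²,y² cancel):
  -29.680·x − 35.492·y = -990.520378
  -107.376·x − 30.330·y = -1732.103209
det = -29.680·-30.330 − -35.492·-107.376 = -2910.794592
x = (-990.520378·-30.330 − -35.492·-1732.103209) / -2910.794592 = 10.798881
y = (-29.680·-1732.103209 − -990.520378·-107.376) / -2910.794592 = 18.877764

x=10.799 y=18.878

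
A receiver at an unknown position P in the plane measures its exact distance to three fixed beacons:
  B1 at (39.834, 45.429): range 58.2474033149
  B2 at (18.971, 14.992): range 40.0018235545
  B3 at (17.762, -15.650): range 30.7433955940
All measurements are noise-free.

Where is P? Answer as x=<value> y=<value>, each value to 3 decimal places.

eq1: (x − 39.834)² + (y − 45.429)² = 58.2474033149²
eq2: (x − 18.971)² + (y − 14.992)² = 40.0018235545²
eq3: (x − 17.762)² + (y + 15.650)² = 30.7433955940²
eq2−eq3, eq2−eq1 (x²,y² cancel):
  -2.418·x − 61.284·y = 630.741754
  41.726·x + 60.874·y = 1273.268587
det = -2.418·60.874 − -61.284·41.726 = 2409.942852
x = (630.741754·60.874 − -61.284·1273.268587) / 2409.942852 = 48.311007
y = (-2.418·1273.268587 − 630.741754·41.726) / 2409.942852 = -12.198254

x=48.311 y=-12.198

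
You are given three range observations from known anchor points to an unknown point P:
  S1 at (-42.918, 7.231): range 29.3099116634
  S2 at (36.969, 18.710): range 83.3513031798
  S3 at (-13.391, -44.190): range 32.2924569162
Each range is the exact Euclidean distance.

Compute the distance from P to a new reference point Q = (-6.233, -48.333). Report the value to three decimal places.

40.335

eq1: (x + 42.918)² + (y − 7.231)² = 29.3099116634²
eq2: (x − 36.969)² + (y − 18.710)² = 83.3513031798²
eq3: (x + 13.391)² + (y + 44.190)² = 32.2924569162²
eq1−eq2, eq1−eq3 (x²,y² cancel):
  159.774·x + 22.958·y = -6265.839844
  59.054·x − 102.842·y = 54.101044
det = 159.774·-102.842 − 22.958·59.054 = -17787.239440
x = (-6265.839844·-102.842 − 22.958·54.101044) / -17787.239440 = -36.157913
y = (159.774·54.101044 − -6265.839844·59.054) / -17787.239440 = -21.288680
|P − Q| = √((-36.157913 − -6.233)² + (-21.288680 − -48.333)²) = 40.334794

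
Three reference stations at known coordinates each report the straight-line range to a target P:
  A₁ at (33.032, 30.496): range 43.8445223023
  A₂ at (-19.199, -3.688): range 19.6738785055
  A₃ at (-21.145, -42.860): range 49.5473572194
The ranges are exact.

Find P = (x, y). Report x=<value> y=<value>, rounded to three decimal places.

x=-0.408 y=2.139

eq1: (x − 33.032)² + (y − 30.496)² = 43.8445223023²
eq2: (x + 19.199)² + (y + 3.688)² = 19.6738785055²
eq3: (x + 21.145)² + (y + 42.860)² = 49.5473572194²
eq1−eq3, eq1−eq2 (x²,y² cancel):
  -108.354·x − 146.712·y = -269.626887
  -104.462·x − 68.368·y = -103.635455
det = -108.354·-68.368 − -146.712·-104.462 = -7917.882672
x = (-269.626887·-68.368 − -146.712·-103.635455) / -7917.882672 = -0.407847
y = (-108.354·-103.635455 − -269.626887·-104.462) / -7917.882672 = 2.139012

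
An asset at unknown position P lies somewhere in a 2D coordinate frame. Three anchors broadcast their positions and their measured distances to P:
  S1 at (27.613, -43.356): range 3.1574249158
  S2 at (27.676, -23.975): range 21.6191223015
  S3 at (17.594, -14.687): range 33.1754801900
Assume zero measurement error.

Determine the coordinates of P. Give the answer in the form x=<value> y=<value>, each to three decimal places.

x=29.955 y=-45.474

eq1: (x − 27.613)² + (y + 43.356)² = 3.1574249158²
eq2: (x − 27.676)² + (y + 23.975)² = 21.6191223015²
eq3: (x − 17.594)² + (y + 14.687)² = 33.1754801900²
eq1−eq3, eq1−eq2 (x²,y² cancel):
  -20.038·x + 57.338·y = -3207.606854
  0.126·x + 38.762·y = -1758.876021
det = -20.038·38.762 − 57.338·0.126 = -783.937544
x = (-3207.606854·38.762 − 57.338·-1758.876021) / -783.937544 = 29.954967
y = (-20.038·-1758.876021 − -3207.606854·0.126) / -783.937544 = -45.473669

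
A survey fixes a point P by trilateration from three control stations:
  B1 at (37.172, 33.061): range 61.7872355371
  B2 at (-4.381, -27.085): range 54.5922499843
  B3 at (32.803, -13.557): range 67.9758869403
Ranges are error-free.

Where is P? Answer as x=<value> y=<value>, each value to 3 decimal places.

x=-23.930 y=23.887

eq1: (x − 37.172)² + (y − 33.061)² = 61.7872355371²
eq2: (x + 4.381)² + (y + 27.085)² = 54.5922499843²
eq3: (x − 32.803)² + (y + 13.557)² = 67.9758869403²
eq3−eq2, eq3−eq1 (x²,y² cancel):
  -74.368·x − 27.056·y = 1133.368775
  8.738·x + 93.236·y = 2018.016977
det = -74.368·93.236 − -27.056·8.738 = -6697.359520
x = (1133.368775·93.236 − -27.056·2018.016977) / -6697.359520 = -23.930362
y = (-74.368·2018.016977 − 1133.368775·8.738) / -6697.359520 = 23.886916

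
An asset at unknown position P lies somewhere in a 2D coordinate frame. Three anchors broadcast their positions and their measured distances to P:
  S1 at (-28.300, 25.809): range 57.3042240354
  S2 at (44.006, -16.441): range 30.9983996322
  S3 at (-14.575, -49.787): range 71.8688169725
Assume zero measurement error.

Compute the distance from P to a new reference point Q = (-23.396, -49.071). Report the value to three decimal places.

76.709

eq1: (x + 28.300)² + (y − 25.809)² = 57.3042240354²
eq2: (x − 44.006)² + (y + 16.441)² = 30.9983996322²
eq3: (x + 14.575)² + (y + 49.787)² = 71.8688169725²
eq2−eq3, eq2−eq1 (x²,y² cancel):
  -117.162·x − 66.692·y = -3719.884596
  -144.612·x + 84.500·y = -3062.713349
det = -117.162·84.500 − -66.692·-144.612 = -19544.652504
x = (-3719.884596·84.500 − -66.692·-3062.713349) / -19544.652504 = 26.533535
y = (-117.162·-3062.713349 − -3719.884596·-144.612) / -19544.652504 = 9.163956
|P − Q| = √((26.533535 − -23.396)² + (9.163956 − -49.071)²) = 76.708986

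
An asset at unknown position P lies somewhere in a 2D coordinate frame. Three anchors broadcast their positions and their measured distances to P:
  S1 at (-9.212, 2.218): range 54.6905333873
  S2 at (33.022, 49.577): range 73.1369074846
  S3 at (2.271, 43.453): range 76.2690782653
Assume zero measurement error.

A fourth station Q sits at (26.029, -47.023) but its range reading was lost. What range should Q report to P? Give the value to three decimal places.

27.113

eq1: (x + 9.212)² + (y − 2.218)² = 54.6905333873²
eq2: (x − 33.022)² + (y − 49.577)² = 73.1369074846²
eq3: (x − 2.271)² + (y − 43.453)² = 76.2690782653²
eq3−eq1, eq3−eq2 (x²,y² cancel):
  -22.966·x − 82.470·y = 1022.377675
  61.502·x + 12.248·y = 2122.975826
det = -22.966·12.248 − -82.470·61.502 = 4790.782372
x = (1022.377675·12.248 − -82.470·2122.975826) / 4790.782372 = 39.159345
y = (-22.966·2122.975826 − 1022.377675·61.502) / 4790.782372 = -23.301942
|P − Q| = √((39.159345 − 26.029)² + (-23.301942 − -47.023)²) = 27.112627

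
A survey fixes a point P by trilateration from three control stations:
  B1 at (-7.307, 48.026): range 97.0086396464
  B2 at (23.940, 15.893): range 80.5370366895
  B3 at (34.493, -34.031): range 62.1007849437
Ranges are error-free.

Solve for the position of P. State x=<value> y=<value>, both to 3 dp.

eq1: (x + 7.307)² + (y − 48.026)² = 97.0086396464²
eq2: (x − 23.940)² + (y − 15.893)² = 80.5370366895²
eq3: (x − 34.493)² + (y + 34.031)² = 62.1007849437²
eq3−eq2, eq3−eq1 (x²,y² cancel):
  -21.106·x + 99.848·y = -4151.871749
  -83.600·x + 164.114·y = -5542.155760
det = -21.106·164.114 − 99.848·-83.600 = 4883.502716
x = (-4151.871749·164.114 − 99.848·-5542.155760) / 4883.502716 = -26.212151
y = (-21.106·-5542.155760 − -4151.871749·-83.600) / 4883.502716 = -47.122681

x=-26.212 y=-47.123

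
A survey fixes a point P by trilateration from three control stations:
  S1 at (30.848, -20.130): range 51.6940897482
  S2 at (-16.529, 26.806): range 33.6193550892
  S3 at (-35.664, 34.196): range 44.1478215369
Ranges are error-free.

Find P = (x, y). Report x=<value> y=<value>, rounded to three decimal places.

x=-19.076 y=-6.717

eq1: (x − 30.848)² + (y + 20.130)² = 51.6940897482²
eq2: (x + 16.529)² + (y − 26.806)² = 33.6193550892²
eq3: (x + 35.664)² + (y − 34.196)² = 44.1478215369²
eq1−eq3, eq1−eq2 (x²,y² cancel):
  -133.024·x + 108.652·y = 1807.720076
  -94.754·x + 93.872·y = 1176.971351
det = -133.024·93.872 − 108.652·-94.754 = -2192.017320
x = (1807.720076·93.872 − 108.652·1176.971351) / -2192.017320 = -19.075583
y = (-133.024·1176.971351 − 1807.720076·-94.754) / -2192.017320 = -6.716768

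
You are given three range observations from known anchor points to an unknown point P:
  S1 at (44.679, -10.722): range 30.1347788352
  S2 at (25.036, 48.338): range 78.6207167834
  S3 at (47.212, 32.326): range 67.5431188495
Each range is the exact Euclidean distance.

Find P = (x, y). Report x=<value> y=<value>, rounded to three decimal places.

eq1: (x − 44.679)² + (y + 10.722)² = 30.1347788352²
eq2: (x − 25.036)² + (y − 48.338)² = 78.6207167834²
eq3: (x − 47.212)² + (y − 32.326)² = 67.5431188495²
eq2−eq1, eq2−eq3 (x²,y² cancel):
  39.286·x − 118.120·y = 4420.922997
  44.352·x − 32.024·y = 1929.723884
det = 39.286·-32.024 − -118.120·44.352 = 3980.763376
x = (4420.922997·-32.024 − -118.120·1929.723884) / 3980.763376 = 21.695172
y = (39.286·1929.723884 − 4420.922997·44.352) / 3980.763376 = -30.211704

x=21.695 y=-30.212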